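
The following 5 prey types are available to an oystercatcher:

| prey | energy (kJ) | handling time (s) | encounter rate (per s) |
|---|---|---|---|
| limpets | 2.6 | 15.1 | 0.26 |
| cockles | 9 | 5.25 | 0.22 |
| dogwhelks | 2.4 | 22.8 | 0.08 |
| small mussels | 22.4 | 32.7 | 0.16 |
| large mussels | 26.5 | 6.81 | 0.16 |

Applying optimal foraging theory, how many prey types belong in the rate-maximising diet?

Profitabilities (E/h, kJ/s): large mussels 3.89, cockles 1.71, small mussels 0.685, limpets 0.172, dogwhelks 0.105. Add prey in this order while the next type's profitability exceeds the intake rate on those already taken.
Rate on top 1: 2.029. cockles: 1.71 < 2.029 → exclude; stop.
Optimal diet: large mussels — 1 of 5 types.

1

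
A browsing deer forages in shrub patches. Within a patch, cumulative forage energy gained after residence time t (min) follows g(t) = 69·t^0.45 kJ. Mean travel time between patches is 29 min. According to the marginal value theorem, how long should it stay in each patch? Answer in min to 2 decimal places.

23.73 min

Optimal t* satisfies g'(t*) = g(t*)/(T + t*).
g'(t) = 0.45·69·t^-0.55. Setting 0.45·69·t^-0.55 = 69·t^0.45/(29+t) gives 0.45(29+t) = t, so 0.55·t = 0.45×29.
t* = 0.45×29/0.55 = 23.73 min.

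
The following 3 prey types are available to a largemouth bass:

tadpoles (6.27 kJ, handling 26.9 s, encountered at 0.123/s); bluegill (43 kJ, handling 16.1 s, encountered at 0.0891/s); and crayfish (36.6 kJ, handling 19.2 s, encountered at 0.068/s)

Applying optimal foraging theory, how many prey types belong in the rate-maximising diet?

Rank by E/h (kJ/s): bluegill 2.67, crayfish 1.91, tadpoles 0.233. Include each in turn until the next type's E/h falls below the running intake rate.
Rate on top 1: 1.574. crayfish: 1.91 > 1.574 → include.
Rate on top 2: 1.69. tadpoles: 0.233 < 1.69 → exclude; stop.
Optimal diet: bluegill, crayfish — 2 of 3 types.

2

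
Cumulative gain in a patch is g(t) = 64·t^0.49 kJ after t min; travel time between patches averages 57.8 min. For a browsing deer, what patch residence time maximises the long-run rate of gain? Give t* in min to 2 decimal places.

55.53 min

Optimal t* satisfies g'(t*) = g(t*)/(T + t*).
g'(t) = 0.49·64·t^-0.51. Setting 0.49·64·t^-0.51 = 64·t^0.49/(57.8+t) gives 0.49(57.8+t) = t, so 0.51·t = 0.49×57.8.
t* = 0.49×57.8/0.51 = 55.53 min.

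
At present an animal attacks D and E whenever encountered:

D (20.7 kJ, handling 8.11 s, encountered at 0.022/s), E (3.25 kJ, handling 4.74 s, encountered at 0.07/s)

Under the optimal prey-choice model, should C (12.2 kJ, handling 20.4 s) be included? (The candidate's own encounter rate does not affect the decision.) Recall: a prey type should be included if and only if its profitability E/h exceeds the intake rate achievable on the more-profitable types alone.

Current rate: (0.022×20.7 + 0.07×3.25)/(1 + 0.022×8.11 + 0.07×4.74) = 0.4522 kJ/s.
Profitability of C: 12.2/20.4 = 0.598 kJ/s.
0.598 > 0.4522, so adding C raises the average — include it.

Yes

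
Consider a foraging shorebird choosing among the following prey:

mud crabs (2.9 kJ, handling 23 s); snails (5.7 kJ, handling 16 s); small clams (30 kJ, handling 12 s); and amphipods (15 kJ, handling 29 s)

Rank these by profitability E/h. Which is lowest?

Profitability E/h (kJ/s): mud crabs = 2.9/23 = 0.126, snails = 5.7/16 = 0.356, small clams = 30/12 = 2.5, amphipods = 15/29 = 0.517.
Ranked: small clams > amphipods > snails > mud crabs.

mud crabs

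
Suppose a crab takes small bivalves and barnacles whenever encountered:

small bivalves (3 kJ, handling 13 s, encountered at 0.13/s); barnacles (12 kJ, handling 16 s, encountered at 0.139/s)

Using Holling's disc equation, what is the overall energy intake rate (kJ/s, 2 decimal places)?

R = (0.13×3 + 0.139×12) / (1 + 0.13×13 + 0.139×16) = 2.058/4.914 = 0.4188 kJ/s.

0.42 kJ/s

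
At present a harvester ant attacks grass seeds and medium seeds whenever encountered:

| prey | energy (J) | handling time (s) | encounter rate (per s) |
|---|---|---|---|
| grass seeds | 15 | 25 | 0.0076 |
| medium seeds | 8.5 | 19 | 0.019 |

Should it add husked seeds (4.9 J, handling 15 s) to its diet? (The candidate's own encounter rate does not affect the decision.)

Yes

Current rate: (0.0076×15 + 0.019×8.5)/(1 + 0.0076×25 + 0.019×19) = 0.1776 J/s.
Profitability of husked seeds: 4.9/15 = 0.3267 J/s.
0.3267 > 0.1776, so adding husked seeds raises the average — include it.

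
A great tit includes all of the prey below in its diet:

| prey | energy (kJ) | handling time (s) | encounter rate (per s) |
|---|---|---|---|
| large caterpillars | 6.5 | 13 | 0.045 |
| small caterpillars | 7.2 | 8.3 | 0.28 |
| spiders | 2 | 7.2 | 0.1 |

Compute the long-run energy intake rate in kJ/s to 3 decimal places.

0.542 kJ/s

Energy encountered per unit search time: 0.045×6.5 + 0.28×7.2 + 0.1×2 = 2.509 kJ/s.
Handling time per unit search time: 0.045×13 + 0.28×8.3 + 0.1×7.2 = 3.629.
Rate = 2.509/(1 + 3.629) = 0.5419 kJ/s.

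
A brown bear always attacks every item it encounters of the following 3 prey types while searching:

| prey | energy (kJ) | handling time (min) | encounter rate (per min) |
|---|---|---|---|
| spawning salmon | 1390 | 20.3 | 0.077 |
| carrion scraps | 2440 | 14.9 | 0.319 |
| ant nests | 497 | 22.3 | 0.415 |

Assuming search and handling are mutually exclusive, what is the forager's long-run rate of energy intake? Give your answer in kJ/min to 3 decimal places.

65.878 kJ/min

Energy encountered per unit search time: 0.077×1390 + 0.319×2440 + 0.415×497 = 1092 kJ/min.
Handling time per unit search time: 0.077×20.3 + 0.319×14.9 + 0.415×22.3 = 15.57.
Rate = 1092/(1 + 15.57) = 65.88 kJ/min.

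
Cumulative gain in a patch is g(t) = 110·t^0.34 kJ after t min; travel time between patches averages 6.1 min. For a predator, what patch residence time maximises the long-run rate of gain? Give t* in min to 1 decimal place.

Optimal t* satisfies g'(t*) = g(t*)/(T + t*).
g'(t) = 0.34·110·t^-0.66. Setting 0.34·110·t^-0.66 = 110·t^0.34/(6.1+t) gives 0.34(6.1+t) = t, so 0.66·t = 0.34×6.1.
t* = 0.34×6.1/0.66 = 3.142 min.

3.1 min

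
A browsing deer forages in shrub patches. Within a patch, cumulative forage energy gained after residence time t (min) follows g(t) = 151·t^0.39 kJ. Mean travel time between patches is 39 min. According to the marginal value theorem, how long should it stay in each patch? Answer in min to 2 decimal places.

By the marginal value theorem, leave when the instantaneous gain rate g'(t) equals the habitat-wide average g(t)/(T + t).
g'(t) = 0.39·151·t^-0.61. Setting 0.39·151·t^-0.61 = 151·t^0.39/(39+t) gives 0.39(39+t) = t, so 0.61·t = 0.39×39.
t* = 0.39×39/0.61 = 24.93 min.

24.93 min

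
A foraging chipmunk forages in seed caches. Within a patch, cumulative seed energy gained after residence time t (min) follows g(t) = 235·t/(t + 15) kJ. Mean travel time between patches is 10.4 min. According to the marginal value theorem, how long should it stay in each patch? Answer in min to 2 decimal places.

12.49 min

Optimal t* satisfies g'(t*) = g(t*)/(T + t*).
g'(t) = 235·15/(t + 15)². Setting 235·15/(t+15)² = 235t/[(t+15)(10.4+t)] gives 15(10.4+t) = t(t+15), so t² = 15×10.4 = 156.
t* = √156 = 12.49 min.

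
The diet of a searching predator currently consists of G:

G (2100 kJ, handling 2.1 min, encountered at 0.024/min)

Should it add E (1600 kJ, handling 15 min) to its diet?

On G alone, R = ΣλE/(1+Σλh) = 50.4/1.05 = 47.98 kJ/min.
Profitability of E: 1600/15 = 106.7 kJ/min.
106.7 > 47.98, so adding E raises the average — include it.

Yes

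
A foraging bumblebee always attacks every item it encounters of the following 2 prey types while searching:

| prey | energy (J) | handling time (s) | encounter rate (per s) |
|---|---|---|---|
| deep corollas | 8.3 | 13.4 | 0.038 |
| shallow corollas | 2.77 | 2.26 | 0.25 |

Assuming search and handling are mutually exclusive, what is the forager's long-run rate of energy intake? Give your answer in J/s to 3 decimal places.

Energy encountered per unit search time: 0.038×8.3 + 0.25×2.77 = 1.008 J/s.
Handling time per unit search time: 0.038×13.4 + 0.25×2.26 = 1.074.
Rate = 1.008/(1 + 1.074) = 0.4859 J/s.

0.486 J/s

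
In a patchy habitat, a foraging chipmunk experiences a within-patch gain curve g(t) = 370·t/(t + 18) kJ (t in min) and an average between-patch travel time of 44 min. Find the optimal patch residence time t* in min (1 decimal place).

28.1 min

Maximise g(t)/(T+t): set derivative to zero → g'(t)(T+t) = g(t).
g'(t) = 370·18/(t + 18)². Setting 370·18/(t+18)² = 370t/[(t+18)(44+t)] gives 18(44+t) = t(t+18), so t² = 18×44 = 792.
t* = √792 = 28.14 min.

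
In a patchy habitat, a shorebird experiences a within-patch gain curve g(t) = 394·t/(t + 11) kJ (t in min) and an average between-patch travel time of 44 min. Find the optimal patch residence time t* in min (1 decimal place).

22.0 min

Optimal t* satisfies g'(t*) = g(t*)/(T + t*).
g'(t) = 394·11/(t + 11)². Setting 394·11/(t+11)² = 394t/[(t+11)(44+t)] gives 11(44+t) = t(t+11), so t² = 11×44 = 484.
t* = √484 = 22 min.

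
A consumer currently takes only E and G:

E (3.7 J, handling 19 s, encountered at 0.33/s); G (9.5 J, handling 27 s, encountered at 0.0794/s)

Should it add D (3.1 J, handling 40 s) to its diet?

No

On E and G alone, R = ΣλE/(1+Σλh) = 1.975/9.414 = 0.2098 J/s.
Profitability of D: 3.1/40 = 0.0775 J/s.
Since 0.0775 < R, time spent handling D is better spent searching.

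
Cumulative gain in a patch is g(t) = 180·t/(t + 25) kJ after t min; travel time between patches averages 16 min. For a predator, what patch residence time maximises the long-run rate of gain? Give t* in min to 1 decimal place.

20.0 min

Maximise g(t)/(T+t): set derivative to zero → g'(t)(T+t) = g(t).
g'(t) = 180·25/(t + 25)². Setting 180·25/(t+25)² = 180t/[(t+25)(16+t)] gives 25(16+t) = t(t+25), so t² = 25×16 = 400.
t* = √400 = 20 min.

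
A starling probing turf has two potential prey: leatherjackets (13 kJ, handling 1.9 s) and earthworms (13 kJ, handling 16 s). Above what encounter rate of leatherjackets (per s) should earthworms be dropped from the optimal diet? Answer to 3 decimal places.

The zero-one rule: include earthworms iff E₂/h₂ > λE₁/(1+λh₁). Equality gives the switch point.
λE₁h₂ = E₂ + λE₂h₁ ⇒ λ = E₂/(E₁h₂ − E₂h₁) = 13/(208 − 24.7) = 0.07092 per s.

0.071 per s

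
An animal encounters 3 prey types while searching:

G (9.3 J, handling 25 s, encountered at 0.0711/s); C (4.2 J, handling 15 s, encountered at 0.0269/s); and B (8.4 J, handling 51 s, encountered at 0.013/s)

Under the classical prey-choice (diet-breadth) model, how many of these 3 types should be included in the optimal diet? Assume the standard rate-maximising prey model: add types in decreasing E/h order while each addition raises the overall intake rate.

2

Rank by E/h (J/s): G 0.372, C 0.28, B 0.165. Include each in turn until the next type's E/h falls below the running intake rate.
Rate on top 1: 0.2381. C: 0.28 > 0.2381 → include.
Rate on top 2: 0.2434. B: 0.165 < 0.2434 → exclude; stop.
Optimal diet: G, C — 2 of 3 types.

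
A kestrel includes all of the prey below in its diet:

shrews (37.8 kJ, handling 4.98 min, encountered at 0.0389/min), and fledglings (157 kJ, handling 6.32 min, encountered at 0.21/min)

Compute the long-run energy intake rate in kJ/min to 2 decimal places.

Energy encountered per unit search time: 0.0389×37.8 + 0.21×157 = 34.44 kJ/min.
Handling time per unit search time: 0.0389×4.98 + 0.21×6.32 = 1.521.
Rate = 34.44/(1 + 1.521) = 13.66 kJ/min.

13.66 kJ/min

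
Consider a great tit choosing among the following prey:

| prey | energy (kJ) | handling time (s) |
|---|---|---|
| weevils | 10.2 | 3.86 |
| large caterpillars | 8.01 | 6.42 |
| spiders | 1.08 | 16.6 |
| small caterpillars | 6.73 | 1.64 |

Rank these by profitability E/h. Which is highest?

small caterpillars

In descending order of E/h:
small caterpillars: 6.73/1.64 = 4.1 kJ/s
weevils: 10.2/3.86 = 2.64 kJ/s
large caterpillars: 8.01/6.42 = 1.25 kJ/s
spiders: 1.08/16.6 = 0.0651 kJ/s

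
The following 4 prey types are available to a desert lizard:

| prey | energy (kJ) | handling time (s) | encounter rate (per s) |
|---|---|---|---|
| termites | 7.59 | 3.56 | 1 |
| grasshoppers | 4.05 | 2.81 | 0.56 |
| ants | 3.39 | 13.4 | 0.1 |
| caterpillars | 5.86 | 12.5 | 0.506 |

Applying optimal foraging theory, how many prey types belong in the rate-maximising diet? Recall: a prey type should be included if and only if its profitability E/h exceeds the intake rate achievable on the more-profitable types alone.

1

Rank by E/h (kJ/s): termites 2.13, grasshoppers 1.44, caterpillars 0.469, ants 0.253. Include each in turn until the next type's E/h falls below the running intake rate.
Rate on top 1: 1.664. grasshoppers: 1.44 < 1.664 → exclude; stop.
Optimal diet: termites — 1 of 4 types.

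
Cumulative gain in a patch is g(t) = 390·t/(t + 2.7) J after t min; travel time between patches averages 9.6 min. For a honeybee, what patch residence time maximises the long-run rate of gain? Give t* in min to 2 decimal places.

5.09 min

Maximise g(t)/(T+t): set derivative to zero → g'(t)(T+t) = g(t).
g'(t) = 390·2.7/(t + 2.7)². Setting 390·2.7/(t+2.7)² = 390t/[(t+2.7)(9.6+t)] gives 2.7(9.6+t) = t(t+2.7), so t² = 2.7×9.6 = 25.92.
t* = √25.92 = 5.091 min.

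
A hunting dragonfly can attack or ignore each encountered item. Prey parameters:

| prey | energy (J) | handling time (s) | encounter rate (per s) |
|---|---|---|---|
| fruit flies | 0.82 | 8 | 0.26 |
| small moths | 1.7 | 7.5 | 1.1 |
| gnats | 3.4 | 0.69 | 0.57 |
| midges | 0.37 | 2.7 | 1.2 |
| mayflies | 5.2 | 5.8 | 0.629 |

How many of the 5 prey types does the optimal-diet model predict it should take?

Rank by E/h (J/s): gnats 4.93, mayflies 0.897, small moths 0.227, midges 0.137, fruit flies 0.102. Include each in turn until the next type's E/h falls below the running intake rate.
Rate on top 1: 1.391. mayflies: 0.897 < 1.391 → exclude; stop.
Optimal diet: gnats — 1 of 5 types.

1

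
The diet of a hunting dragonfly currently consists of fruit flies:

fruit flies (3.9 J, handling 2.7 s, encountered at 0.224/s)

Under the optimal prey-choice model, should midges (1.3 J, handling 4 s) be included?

No

Intake rate on the current diet: R = (0.224×3.9) / (1 + 0.224×2.7) = 0.8736/1.605 = 0.5444 J/s.
Profitability of midges: 1.3/4 = 0.325 J/s.
Since 0.325 < R, time spent handling midges is better spent searching.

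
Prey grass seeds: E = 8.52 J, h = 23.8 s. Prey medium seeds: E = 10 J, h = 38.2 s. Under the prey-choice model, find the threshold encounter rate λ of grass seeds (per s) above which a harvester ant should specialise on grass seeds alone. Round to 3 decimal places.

At the threshold, the rate on grass seeds alone equals the profitability of medium seeds: λ·8.52/(1 + λ·23.8) = 10/38.2 = 0.2618.
Rearranging, λ(8.52 − 0.2618×23.8) = 0.2618, so λ = 0.2618/2.29 = 0.1143 per s.

0.114 per s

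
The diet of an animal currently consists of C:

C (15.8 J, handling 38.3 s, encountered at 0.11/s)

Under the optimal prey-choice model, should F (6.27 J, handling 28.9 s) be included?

Current rate: (0.11×15.8)/(1 + 0.11×38.3) = 0.3334 J/s.
F: E/h = 6.27/28.9 = 0.217 J/s.
Since 0.217 < R, time spent handling F is better spent searching.

No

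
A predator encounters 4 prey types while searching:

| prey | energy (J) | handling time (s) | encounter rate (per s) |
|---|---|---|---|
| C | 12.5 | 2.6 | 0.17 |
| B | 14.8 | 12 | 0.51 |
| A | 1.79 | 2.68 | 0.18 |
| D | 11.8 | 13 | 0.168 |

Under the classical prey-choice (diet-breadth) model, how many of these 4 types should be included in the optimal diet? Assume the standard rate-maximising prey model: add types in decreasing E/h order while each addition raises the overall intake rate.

1

Rank by E/h (J/s): C 4.81, B 1.23, D 0.908, A 0.668. Include each in turn until the next type's E/h falls below the running intake rate.
Rate on top 1: 1.474. B: 1.23 < 1.474 → exclude; stop.
Optimal diet: C — 1 of 4 types.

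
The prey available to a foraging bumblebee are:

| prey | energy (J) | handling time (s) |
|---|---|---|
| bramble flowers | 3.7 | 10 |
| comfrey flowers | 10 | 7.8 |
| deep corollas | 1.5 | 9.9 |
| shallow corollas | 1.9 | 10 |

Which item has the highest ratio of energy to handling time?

comfrey flowers

In descending order of E/h:
comfrey flowers: 10/7.8 = 1.28 J/s
bramble flowers: 3.7/10 = 0.37 J/s
shallow corollas: 1.9/10 = 0.19 J/s
deep corollas: 1.5/9.9 = 0.152 J/s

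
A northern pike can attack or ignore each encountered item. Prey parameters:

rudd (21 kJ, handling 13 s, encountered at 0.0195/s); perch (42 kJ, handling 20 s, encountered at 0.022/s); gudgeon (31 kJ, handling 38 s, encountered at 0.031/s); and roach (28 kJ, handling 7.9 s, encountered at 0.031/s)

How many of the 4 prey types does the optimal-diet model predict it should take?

Profitabilities (E/h, kJ/s): roach 3.54, perch 2.1, rudd 1.62, gudgeon 0.816. Add prey in this order while the next type's profitability exceeds the intake rate on those already taken.
Rate on top 1: 0.6972. perch: 2.1 > 0.6972 → include.
Rate on top 2: 1.064. rudd: 1.62 > 1.064 → include.
Rate on top 3: 1.136. gudgeon: 0.816 < 1.136 → exclude; stop.
Optimal diet: roach, perch, rudd — 3 of 4 types.

3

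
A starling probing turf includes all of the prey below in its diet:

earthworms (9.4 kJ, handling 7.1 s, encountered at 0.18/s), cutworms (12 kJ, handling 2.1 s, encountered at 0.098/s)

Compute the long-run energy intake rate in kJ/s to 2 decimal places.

Energy encountered per unit search time: 0.18×9.4 + 0.098×12 = 2.868 kJ/s.
Handling time per unit search time: 0.18×7.1 + 0.098×2.1 = 1.484.
Rate = 2.868/(1 + 1.484) = 1.155 kJ/s.

1.15 kJ/s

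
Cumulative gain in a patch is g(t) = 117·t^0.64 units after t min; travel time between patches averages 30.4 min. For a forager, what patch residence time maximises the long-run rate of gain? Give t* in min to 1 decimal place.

Optimal t* satisfies g'(t*) = g(t*)/(T + t*).
g'(t) = 0.64·117·t^-0.36. Setting 0.64·117·t^-0.36 = 117·t^0.64/(30.4+t) gives 0.64(30.4+t) = t, so 0.36·t = 0.64×30.4.
t* = 0.64×30.4/0.36 = 54.04 min.

54.0 min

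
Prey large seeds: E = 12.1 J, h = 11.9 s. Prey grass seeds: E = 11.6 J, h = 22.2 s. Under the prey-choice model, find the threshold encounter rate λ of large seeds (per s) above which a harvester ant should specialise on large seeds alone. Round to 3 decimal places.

At the threshold, the rate on large seeds alone equals the profitability of grass seeds: λ·12.1/(1 + λ·11.9) = 11.6/22.2 = 0.5225.
Rearranging, λ(12.1 − 0.5225×11.9) = 0.5225, so λ = 0.5225/5.882 = 0.08883 per s.

0.089 per s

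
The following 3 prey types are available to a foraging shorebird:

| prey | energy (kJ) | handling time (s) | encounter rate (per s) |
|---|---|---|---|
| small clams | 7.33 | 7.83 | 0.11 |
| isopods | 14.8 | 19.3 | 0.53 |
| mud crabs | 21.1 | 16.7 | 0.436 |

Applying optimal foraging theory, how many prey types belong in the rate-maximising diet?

1

E/h in descending order: mud crabs 1.26, small clams 0.936, isopods 0.767 kJ/s. The optimal diet is the largest prefix of this list for which every included type satisfies E_i/h_i > R on the types above it.
Rate on top 1: 1.111. small clams: 0.936 < 1.111 → exclude; stop.
Optimal diet: mud crabs — 1 of 3 types.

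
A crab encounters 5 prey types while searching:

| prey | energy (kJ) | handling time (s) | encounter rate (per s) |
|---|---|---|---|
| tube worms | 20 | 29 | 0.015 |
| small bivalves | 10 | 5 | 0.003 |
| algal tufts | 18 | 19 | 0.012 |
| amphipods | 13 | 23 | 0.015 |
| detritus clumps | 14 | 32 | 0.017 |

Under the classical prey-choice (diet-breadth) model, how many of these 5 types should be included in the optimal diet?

5

Rank by E/h (kJ/s): small bivalves 2, algal tufts 0.947, tube worms 0.69, amphipods 0.565, detritus clumps 0.438. Include each in turn until the next type's E/h falls below the running intake rate.
Rate on top 1: 0.02956. algal tufts: 0.947 > 0.02956 → include.
Rate on top 2: 0.1979. tube worms: 0.69 > 0.1979 → include.
Rate on top 3: 0.3254. amphipods: 0.565 > 0.3254 → include.
Rate on top 4: 0.3663. detritus clumps: 0.438 > 0.3663 → include.
Optimal diet: small bivalves, algal tufts, tube worms, amphipods, detritus clumps — 5 of 5 types.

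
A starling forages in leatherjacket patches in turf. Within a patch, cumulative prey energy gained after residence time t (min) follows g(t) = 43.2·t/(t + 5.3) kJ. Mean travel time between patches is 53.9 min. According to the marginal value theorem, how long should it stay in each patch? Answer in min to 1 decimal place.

16.9 min

Optimal t* satisfies g'(t*) = g(t*)/(T + t*).
g'(t) = 43.2·5.3/(t + 5.3)². Setting 43.2·5.3/(t+5.3)² = 43.2t/[(t+5.3)(53.9+t)] gives 5.3(53.9+t) = t(t+5.3), so t² = 5.3×53.9 = 285.7.
t* = √285.7 = 16.9 min.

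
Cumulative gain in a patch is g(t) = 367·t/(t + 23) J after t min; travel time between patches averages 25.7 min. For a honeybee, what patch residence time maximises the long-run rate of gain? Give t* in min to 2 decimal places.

24.31 min

Maximise g(t)/(T+t): set derivative to zero → g'(t)(T+t) = g(t).
g'(t) = 367·23/(t + 23)². Setting 367·23/(t+23)² = 367t/[(t+23)(25.7+t)] gives 23(25.7+t) = t(t+23), so t² = 23×25.7 = 591.1.
t* = √591.1 = 24.31 min.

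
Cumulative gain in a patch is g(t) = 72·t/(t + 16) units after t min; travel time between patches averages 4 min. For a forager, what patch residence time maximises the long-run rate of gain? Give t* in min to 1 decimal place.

8.0 min

Maximise g(t)/(T+t): set derivative to zero → g'(t)(T+t) = g(t).
g'(t) = 72·16/(t + 16)². Setting 72·16/(t+16)² = 72t/[(t+16)(4+t)] gives 16(4+t) = t(t+16), so t² = 16×4 = 64.
t* = √64 = 8 min.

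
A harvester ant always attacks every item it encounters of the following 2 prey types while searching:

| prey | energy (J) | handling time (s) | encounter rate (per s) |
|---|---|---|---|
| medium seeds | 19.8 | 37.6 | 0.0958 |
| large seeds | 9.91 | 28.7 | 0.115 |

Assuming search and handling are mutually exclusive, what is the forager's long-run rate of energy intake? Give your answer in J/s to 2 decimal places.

R = Σλ_iE_i / (1 + Σλ_ih_i)
Numerator: 0.0958×19.8 + 0.115×9.91 = 3.036
Denominator: 1 + 0.0958×37.6 + 0.115×28.7 = 7.903
R = 3.036/7.903 = 0.3842 J/s

0.38 J/s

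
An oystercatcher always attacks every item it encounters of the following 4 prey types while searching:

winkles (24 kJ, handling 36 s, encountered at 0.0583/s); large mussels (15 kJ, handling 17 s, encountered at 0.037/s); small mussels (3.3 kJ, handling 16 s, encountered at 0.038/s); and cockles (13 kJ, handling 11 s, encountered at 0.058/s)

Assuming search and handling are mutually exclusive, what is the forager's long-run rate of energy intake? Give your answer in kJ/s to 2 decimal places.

R = Σλ_iE_i / (1 + Σλ_ih_i)
Numerator: 0.0583×24 + 0.037×15 + 0.038×3.3 + 0.058×13 = 2.834
Denominator: 1 + 0.0583×36 + 0.037×17 + 0.038×16 + 0.058×11 = 4.974
R = 2.834/4.974 = 0.5697 kJ/s

0.57 kJ/s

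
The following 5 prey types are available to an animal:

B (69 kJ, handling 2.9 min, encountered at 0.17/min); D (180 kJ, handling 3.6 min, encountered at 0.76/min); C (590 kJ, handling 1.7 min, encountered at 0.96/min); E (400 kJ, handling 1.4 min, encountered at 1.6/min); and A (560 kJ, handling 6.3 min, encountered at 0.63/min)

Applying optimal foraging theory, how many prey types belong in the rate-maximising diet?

2

Profitabilities (E/h, kJ/min): C 347, E 286, A 88.9, D 50, B 23.8. Add prey in this order while the next type's profitability exceeds the intake rate on those already taken.
Rate on top 1: 215.2. E: 286 > 215.2 → include.
Rate on top 2: 247.6. A: 88.9 < 247.6 → exclude; stop.
Optimal diet: C, E — 2 of 5 types.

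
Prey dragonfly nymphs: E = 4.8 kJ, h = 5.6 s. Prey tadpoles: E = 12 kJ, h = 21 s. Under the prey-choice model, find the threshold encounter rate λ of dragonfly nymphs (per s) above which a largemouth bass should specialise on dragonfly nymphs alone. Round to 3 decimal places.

Drop tadpoles once their profitability E₂/h₂ falls below the rate achievable on dragonfly nymphs alone: E₂/h₂ = λE₁/(1 + λh₁).
Solve for λ: λE₁h₂ = E₂(1 + λh₁) → λ(E₁h₂ − E₂h₁) = E₂ → λ = E₂/(E₁h₂ − E₂h₁).
λ = 12/(4.8×21 − 12×5.6) = 12/33.6 = 0.3571 per s.

0.357 per s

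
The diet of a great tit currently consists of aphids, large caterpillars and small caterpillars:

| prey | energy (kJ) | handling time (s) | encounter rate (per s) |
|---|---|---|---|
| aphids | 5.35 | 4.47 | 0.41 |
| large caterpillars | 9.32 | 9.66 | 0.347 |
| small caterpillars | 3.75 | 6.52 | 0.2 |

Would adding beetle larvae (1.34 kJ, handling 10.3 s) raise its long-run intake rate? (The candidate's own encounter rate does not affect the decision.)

Intake rate on the current diet: R = (0.41×5.35 + 0.347×9.32 + 0.2×3.75) / (1 + 0.41×4.47 + 0.347×9.66 + 0.2×6.52) = 6.178/7.489 = 0.8249 kJ/s.
Profitability of beetle larvae: 1.34/10.3 = 0.1301 kJ/s.
0.1301 < 0.8249, so adding beetle larvae would lower the average — exclude it.

No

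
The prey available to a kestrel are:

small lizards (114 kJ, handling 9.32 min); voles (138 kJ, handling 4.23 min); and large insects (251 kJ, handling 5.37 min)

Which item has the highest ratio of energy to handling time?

large insects

Profitability E/h (kJ/min): small lizards = 114/9.32 = 12.2, voles = 138/4.23 = 32.6, large insects = 251/5.37 = 46.7.
Ranked: large insects > voles > small lizards.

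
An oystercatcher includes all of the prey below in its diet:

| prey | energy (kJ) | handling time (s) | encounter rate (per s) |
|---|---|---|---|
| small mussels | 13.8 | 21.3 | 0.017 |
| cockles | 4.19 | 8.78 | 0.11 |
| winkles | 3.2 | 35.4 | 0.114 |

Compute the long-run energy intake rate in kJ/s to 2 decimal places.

0.17 kJ/s

Energy encountered per unit search time: 0.017×13.8 + 0.11×4.19 + 0.114×3.2 = 1.06 kJ/s.
Handling time per unit search time: 0.017×21.3 + 0.11×8.78 + 0.114×35.4 = 5.363.
Rate = 1.06/(1 + 5.363) = 0.1666 kJ/s.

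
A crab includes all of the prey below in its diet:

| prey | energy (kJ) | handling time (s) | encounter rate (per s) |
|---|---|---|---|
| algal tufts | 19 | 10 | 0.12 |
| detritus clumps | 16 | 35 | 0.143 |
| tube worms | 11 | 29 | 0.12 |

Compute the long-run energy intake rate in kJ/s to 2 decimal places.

R = Σλ_iE_i / (1 + Σλ_ih_i)
Numerator: 0.12×19 + 0.143×16 + 0.12×11 = 5.888
Denominator: 1 + 0.12×10 + 0.143×35 + 0.12×29 = 10.69
R = 5.888/10.69 = 0.5511 kJ/s

0.55 kJ/s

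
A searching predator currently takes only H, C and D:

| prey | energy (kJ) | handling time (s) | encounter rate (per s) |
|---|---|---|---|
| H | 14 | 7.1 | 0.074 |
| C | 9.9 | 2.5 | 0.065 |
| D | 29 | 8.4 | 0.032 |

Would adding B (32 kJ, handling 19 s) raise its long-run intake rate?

Yes

Intake rate on the current diet: R = (0.074×14 + 0.065×9.9 + 0.032×29) / (1 + 0.074×7.1 + 0.065×2.5 + 0.032×8.4) = 2.607/1.957 = 1.333 kJ/s.
B: E/h = 32/19 = 1.684 kJ/s.
Since 1.684 > R, including B increases the long-run rate.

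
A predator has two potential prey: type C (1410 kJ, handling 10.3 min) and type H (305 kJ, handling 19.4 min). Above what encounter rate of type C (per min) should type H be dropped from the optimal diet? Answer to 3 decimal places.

At the threshold, the rate on type C alone equals the profitability of type H: λ·1410/(1 + λ·10.3) = 305/19.4 = 15.72.
Rearranging, λ(1410 − 15.72×10.3) = 15.72, so λ = 15.72/1248 = 0.0126 per min.

0.013 per min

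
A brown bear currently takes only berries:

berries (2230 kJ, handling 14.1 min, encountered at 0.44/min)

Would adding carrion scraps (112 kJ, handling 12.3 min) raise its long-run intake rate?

No

On berries alone, R = ΣλE/(1+Σλh) = 981.2/7.204 = 136.2 kJ/min.
carrion scraps: E/h = 112/12.3 = 9.106 kJ/min.
9.106 < 136.2, so adding carrion scraps would lower the average — exclude it.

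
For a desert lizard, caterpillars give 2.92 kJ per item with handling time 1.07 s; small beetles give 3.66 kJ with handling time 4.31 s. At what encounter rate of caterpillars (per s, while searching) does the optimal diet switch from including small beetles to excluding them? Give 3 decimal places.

The zero-one rule: include small beetles iff E₂/h₂ > λE₁/(1+λh₁). Equality gives the switch point.
λE₁h₂ = E₂ + λE₂h₁ ⇒ λ = E₂/(E₁h₂ − E₂h₁) = 3.66/(12.59 − 3.916) = 0.4222 per s.

0.422 per s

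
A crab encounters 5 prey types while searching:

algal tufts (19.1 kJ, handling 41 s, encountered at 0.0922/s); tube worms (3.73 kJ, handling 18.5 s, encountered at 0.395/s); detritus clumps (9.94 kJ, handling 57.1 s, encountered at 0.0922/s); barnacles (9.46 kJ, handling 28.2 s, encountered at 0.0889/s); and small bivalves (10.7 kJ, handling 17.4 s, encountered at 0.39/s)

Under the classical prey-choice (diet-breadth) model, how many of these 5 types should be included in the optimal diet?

E/h in descending order: small bivalves 0.615, algal tufts 0.466, barnacles 0.335, tube worms 0.202, detritus clumps 0.174 kJ/s. The optimal diet is the largest prefix of this list for which every included type satisfies E_i/h_i > R on the types above it.
Rate on top 1: 0.536. algal tufts: 0.466 < 0.536 → exclude; stop.
Optimal diet: small bivalves — 1 of 5 types.

1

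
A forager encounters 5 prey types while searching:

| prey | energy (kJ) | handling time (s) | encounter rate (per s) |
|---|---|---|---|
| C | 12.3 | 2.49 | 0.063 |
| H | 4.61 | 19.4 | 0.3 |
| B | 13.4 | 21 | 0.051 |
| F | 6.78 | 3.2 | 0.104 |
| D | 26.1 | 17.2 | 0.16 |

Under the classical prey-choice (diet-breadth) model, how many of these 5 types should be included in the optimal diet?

3

Profitabilities (E/h, kJ/s): C 4.94, F 2.12, D 1.52, B 0.638, H 0.238. Add prey in this order while the next type's profitability exceeds the intake rate on those already taken.
Rate on top 1: 0.6698. F: 2.12 > 0.6698 → include.
Rate on top 2: 0.9935. D: 1.52 > 0.9935 → include.
Rate on top 3: 1.333. B: 0.638 < 1.333 → exclude; stop.
Optimal diet: C, F, D — 3 of 5 types.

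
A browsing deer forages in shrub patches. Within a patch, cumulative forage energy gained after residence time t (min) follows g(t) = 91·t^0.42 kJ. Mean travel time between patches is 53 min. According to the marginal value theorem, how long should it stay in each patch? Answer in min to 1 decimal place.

Maximise g(t)/(T+t): set derivative to zero → g'(t)(T+t) = g(t).
g'(t) = 0.42·91·t^-0.58. Setting 0.42·91·t^-0.58 = 91·t^0.42/(53+t) gives 0.42(53+t) = t, so 0.58·t = 0.42×53.
t* = 0.42×53/0.58 = 38.38 min.

38.4 min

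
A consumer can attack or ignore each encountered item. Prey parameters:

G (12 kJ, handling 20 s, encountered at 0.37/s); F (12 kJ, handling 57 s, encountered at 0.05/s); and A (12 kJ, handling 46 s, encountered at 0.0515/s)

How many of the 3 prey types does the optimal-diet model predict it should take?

1

Rank by E/h (kJ/s): G 0.6, A 0.261, F 0.211. Include each in turn until the next type's E/h falls below the running intake rate.
Rate on top 1: 0.5286. A: 0.261 < 0.5286 → exclude; stop.
Optimal diet: G — 1 of 3 types.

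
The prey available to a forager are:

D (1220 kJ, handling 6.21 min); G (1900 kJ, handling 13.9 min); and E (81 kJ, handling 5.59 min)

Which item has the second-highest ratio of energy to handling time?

In descending order of E/h:
D: 1220/6.21 = 196 kJ/min
G: 1900/13.9 = 137 kJ/min
E: 81/5.59 = 14.5 kJ/min

G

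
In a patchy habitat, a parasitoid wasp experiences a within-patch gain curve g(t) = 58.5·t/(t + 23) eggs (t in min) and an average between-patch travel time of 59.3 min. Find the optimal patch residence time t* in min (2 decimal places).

36.93 min

By the marginal value theorem, leave when the instantaneous gain rate g'(t) equals the habitat-wide average g(t)/(T + t).
g'(t) = 58.5·23/(t + 23)². Setting 58.5·23/(t+23)² = 58.5t/[(t+23)(59.3+t)] gives 23(59.3+t) = t(t+23), so t² = 23×59.3 = 1364.
t* = √1364 = 36.93 min.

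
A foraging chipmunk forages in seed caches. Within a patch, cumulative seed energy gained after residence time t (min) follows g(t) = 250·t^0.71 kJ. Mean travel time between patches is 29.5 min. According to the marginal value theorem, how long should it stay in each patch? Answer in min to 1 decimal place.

72.2 min

By the marginal value theorem, leave when the instantaneous gain rate g'(t) equals the habitat-wide average g(t)/(T + t).
g'(t) = 0.71·250·t^-0.29. Setting 0.71·250·t^-0.29 = 250·t^0.71/(29.5+t) gives 0.71(29.5+t) = t, so 0.29·t = 0.71×29.5.
t* = 0.71×29.5/0.29 = 72.22 min.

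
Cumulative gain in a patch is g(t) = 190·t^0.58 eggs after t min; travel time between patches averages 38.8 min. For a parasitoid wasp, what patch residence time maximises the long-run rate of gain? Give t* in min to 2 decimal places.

By the marginal value theorem, leave when the instantaneous gain rate g'(t) equals the habitat-wide average g(t)/(T + t).
g'(t) = 0.58·190·t^-0.42. Setting 0.58·190·t^-0.42 = 190·t^0.58/(38.8+t) gives 0.58(38.8+t) = t, so 0.42·t = 0.58×38.8.
t* = 0.58×38.8/0.42 = 53.58 min.

53.58 min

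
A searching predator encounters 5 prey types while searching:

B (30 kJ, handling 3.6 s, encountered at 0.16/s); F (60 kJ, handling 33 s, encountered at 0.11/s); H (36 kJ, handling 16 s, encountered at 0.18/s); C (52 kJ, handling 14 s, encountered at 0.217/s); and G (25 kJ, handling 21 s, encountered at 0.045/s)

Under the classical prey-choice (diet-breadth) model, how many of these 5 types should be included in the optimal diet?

2

E/h in descending order: B 8.33, C 3.71, H 2.25, F 1.82, G 1.19 kJ/s. The optimal diet is the largest prefix of this list for which every included type satisfies E_i/h_i > R on the types above it.
Rate on top 1: 3.046. C: 3.71 > 3.046 → include.
Rate on top 2: 3.486. H: 2.25 < 3.486 → exclude; stop.
Optimal diet: B, C — 2 of 5 types.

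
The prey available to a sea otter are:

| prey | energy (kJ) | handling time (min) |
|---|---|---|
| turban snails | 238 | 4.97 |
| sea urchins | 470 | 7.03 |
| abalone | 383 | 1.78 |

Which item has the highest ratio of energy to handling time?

In descending order of E/h:
abalone: 383/1.78 = 215 kJ/min
sea urchins: 470/7.03 = 66.9 kJ/min
turban snails: 238/4.97 = 47.9 kJ/min

abalone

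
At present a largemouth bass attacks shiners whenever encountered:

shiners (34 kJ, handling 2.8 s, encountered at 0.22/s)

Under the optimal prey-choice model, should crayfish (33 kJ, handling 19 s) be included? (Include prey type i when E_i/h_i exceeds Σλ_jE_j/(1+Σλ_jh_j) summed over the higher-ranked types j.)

Intake rate on the current diet: R = (0.22×34) / (1 + 0.22×2.8) = 7.48/1.616 = 4.629 kJ/s.
Profitability of crayfish: 33/19 = 1.737 kJ/s.
Since 1.737 < R, time spent handling crayfish is better spent searching.

No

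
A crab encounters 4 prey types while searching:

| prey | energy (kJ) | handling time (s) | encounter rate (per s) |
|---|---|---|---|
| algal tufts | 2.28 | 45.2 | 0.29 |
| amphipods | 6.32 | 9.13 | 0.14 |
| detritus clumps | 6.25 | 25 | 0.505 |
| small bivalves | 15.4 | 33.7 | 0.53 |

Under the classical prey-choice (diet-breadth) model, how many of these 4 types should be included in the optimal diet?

2

Profitabilities (E/h, kJ/s): amphipods 0.692, small bivalves 0.457, detritus clumps 0.25, algal tufts 0.0504. Add prey in this order while the next type's profitability exceeds the intake rate on those already taken.
Rate on top 1: 0.3884. small bivalves: 0.457 > 0.3884 → include.
Rate on top 2: 0.4492. detritus clumps: 0.25 < 0.4492 → exclude; stop.
Optimal diet: amphipods, small bivalves — 2 of 4 types.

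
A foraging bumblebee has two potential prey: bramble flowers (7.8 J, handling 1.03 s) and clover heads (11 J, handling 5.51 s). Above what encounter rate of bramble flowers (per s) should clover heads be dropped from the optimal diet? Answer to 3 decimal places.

Drop clover heads once their profitability E₂/h₂ falls below the rate achievable on bramble flowers alone: E₂/h₂ = λE₁/(1 + λh₁).
Solve for λ: λE₁h₂ = E₂(1 + λh₁) → λ(E₁h₂ − E₂h₁) = E₂ → λ = E₂/(E₁h₂ − E₂h₁).
λ = 11/(7.8×5.51 − 11×1.03) = 11/31.65 = 0.3476 per s.

0.348 per s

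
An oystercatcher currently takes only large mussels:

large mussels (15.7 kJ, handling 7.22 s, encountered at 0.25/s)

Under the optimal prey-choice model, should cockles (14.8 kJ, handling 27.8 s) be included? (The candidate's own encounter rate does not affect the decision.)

Current rate: (0.25×15.7)/(1 + 0.25×7.22) = 1.399 kJ/s.
Profitability of cockles: 14.8/27.8 = 0.5324 kJ/s.
0.5324 < 1.399, so adding cockles would lower the average — exclude it.

No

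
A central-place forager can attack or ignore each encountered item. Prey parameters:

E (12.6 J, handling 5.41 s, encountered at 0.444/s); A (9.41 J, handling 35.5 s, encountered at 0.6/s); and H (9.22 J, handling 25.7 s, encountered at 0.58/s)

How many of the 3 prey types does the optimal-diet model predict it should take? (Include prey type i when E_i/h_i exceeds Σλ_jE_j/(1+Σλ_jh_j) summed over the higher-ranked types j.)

1

Profitabilities (E/h, J/s): E 2.33, H 0.359, A 0.265. Add prey in this order while the next type's profitability exceeds the intake rate on those already taken.
Rate on top 1: 1.644. H: 0.359 < 1.644 → exclude; stop.
Optimal diet: E — 1 of 3 types.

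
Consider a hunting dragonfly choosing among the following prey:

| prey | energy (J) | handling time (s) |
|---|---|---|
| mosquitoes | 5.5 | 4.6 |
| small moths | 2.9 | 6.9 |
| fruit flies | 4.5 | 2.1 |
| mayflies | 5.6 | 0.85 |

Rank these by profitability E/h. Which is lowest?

small moths

In descending order of E/h:
mayflies: 5.6/0.85 = 6.59 J/s
fruit flies: 4.5/2.1 = 2.14 J/s
mosquitoes: 5.5/4.6 = 1.2 J/s
small moths: 2.9/6.9 = 0.42 J/s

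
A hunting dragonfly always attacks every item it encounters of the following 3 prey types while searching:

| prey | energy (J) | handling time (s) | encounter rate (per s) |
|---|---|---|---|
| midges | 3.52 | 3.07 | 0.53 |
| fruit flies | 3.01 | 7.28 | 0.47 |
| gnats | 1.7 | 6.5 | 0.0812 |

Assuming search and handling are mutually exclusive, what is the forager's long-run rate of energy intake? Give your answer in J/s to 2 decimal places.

R = Σλ_iE_i / (1 + Σλ_ih_i)
Numerator: 0.53×3.52 + 0.47×3.01 + 0.0812×1.7 = 3.418
Denominator: 1 + 0.53×3.07 + 0.47×7.28 + 0.0812×6.5 = 6.576
R = 3.418/6.576 = 0.5198 J/s

0.52 J/s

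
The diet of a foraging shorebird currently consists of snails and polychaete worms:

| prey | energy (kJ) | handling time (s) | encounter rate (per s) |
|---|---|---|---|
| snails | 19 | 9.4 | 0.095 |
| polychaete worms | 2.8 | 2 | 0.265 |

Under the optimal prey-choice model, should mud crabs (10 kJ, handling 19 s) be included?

On snails and polychaete worms alone, R = ΣλE/(1+Σλh) = 2.547/2.423 = 1.051 kJ/s.
mud crabs: E/h = 10/19 = 0.5263 kJ/s.
0.5263 < 1.051, so adding mud crabs would lower the average — exclude it.

No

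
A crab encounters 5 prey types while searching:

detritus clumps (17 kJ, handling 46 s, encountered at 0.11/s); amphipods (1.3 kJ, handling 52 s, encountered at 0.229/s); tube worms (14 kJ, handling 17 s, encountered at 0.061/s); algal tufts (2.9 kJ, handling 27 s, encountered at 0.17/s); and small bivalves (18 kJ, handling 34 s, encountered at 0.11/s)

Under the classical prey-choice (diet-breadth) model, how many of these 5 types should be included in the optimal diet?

Profitabilities (E/h, kJ/s): tube worms 0.824, small bivalves 0.529, detritus clumps 0.37, algal tufts 0.107, amphipods 0.025. Add prey in this order while the next type's profitability exceeds the intake rate on those already taken.
Rate on top 1: 0.4192. small bivalves: 0.529 > 0.4192 → include.
Rate on top 2: 0.4906. detritus clumps: 0.37 < 0.4906 → exclude; stop.
Optimal diet: tube worms, small bivalves — 2 of 5 types.

2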